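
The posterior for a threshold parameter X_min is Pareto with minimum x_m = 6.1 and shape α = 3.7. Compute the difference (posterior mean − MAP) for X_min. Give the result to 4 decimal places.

2.2593

The Pareto density is strictly decreasing on [x_m, ∞), so the mode is x_m = 6.1000.
Mean = α·x_m/(α−1) = 3.7·6.1/2.7 = 8.3593.
Difference = 8.3593 − 6.1000 = 2.2593.
Right-skewed posterior ⇒ mode < mean.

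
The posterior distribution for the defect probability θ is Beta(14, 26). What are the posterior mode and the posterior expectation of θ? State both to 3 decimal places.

Mode = (14−1)/(14+26−2) = 13/38 = 0.342.
Mean = 14/(14+26) = 14/40 = 0.350.

posterior mode = 0.342, posterior expectation = 0.350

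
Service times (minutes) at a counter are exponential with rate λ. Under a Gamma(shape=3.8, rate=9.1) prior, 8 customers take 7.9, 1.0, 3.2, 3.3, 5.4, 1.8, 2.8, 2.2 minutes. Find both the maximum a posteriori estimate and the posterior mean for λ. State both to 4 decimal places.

Σ times = 27.6. Posterior: Gamma(shape = 3.8+8 = 11.8, rate = 9.1+27.6 = 36.7).
Mode = (α−1)/β = 10.8/36.7 = 0.2943.
Mean = α/β = 11.8/36.7 = 0.3215.
The posterior is right-skewed, so the mean exceeds the mode.

MAP = 0.2943, posterior mean = 0.3215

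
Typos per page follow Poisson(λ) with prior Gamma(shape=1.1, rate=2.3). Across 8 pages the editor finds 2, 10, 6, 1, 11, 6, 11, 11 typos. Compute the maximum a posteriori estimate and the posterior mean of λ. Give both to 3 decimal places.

Σ counts = 58. Posterior: Gamma(shape = 1.1+58 = 59.1, rate = 2.3+8 = 10.3).
Mode = (α−1)/β = 58.1/10.3 = 5.641.
Mean = α/β = 59.1/10.3 = 5.738.

maximum a posteriori estimate = 5.641, posterior mean = 5.738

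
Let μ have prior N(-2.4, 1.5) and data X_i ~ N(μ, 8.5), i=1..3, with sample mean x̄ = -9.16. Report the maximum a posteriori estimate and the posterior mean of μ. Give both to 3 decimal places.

Posterior for μ is Normal. Precision-weighted mean: (1/1.5·-2.4 + 3/8.5·-9.16) / (1/1.5 + 3/8.5) = -4.740.
A Normal posterior is symmetric, so mode = mean.

MAP = -4.740; posterior mean = -4.740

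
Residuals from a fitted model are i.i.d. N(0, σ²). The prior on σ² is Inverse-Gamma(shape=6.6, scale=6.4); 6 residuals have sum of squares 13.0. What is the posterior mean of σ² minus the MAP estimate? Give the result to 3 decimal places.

0.283

Posterior: Inverse-Gamma(shape = 6.6+6/2 = 9.6, scale = 6.4+13.0/2 = 12.9).
Mode = β/(α+1) = 12.9/10.6 = 1.217.
Mean = β/(α−1) = 12.9/8.6 = 1.500.
Difference = 1.500 − 1.217 = 0.283.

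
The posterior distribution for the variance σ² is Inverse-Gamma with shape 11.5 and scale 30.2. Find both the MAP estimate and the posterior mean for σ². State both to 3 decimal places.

Mode = β/(α+1) = 30.2/12.5 = 2.416.
Mean = β/(α−1) = 30.2/10.5 = 2.876.

MAP: 2.416. Posterior mean: 2.876.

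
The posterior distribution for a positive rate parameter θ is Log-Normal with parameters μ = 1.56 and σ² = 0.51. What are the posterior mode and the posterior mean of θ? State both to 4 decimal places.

Mode = exp(μ − σ²) = exp(1.05) = 2.8577.
Mean = exp(μ + σ²/2) = exp(1.815) = 6.1411.
Right-skewed posterior ⇒ mode < mean.

posterior mode = 2.8577, posterior mean = 6.1411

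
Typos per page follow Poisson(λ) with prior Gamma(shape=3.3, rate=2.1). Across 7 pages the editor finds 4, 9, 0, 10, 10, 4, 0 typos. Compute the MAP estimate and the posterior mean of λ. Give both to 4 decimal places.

Σ counts = 37. Posterior: Gamma(shape = 3.3+37 = 40.3, rate = 2.1+7 = 9.1).
Mode = (α−1)/β = 39.3/9.1 = 4.3187.
Mean = α/β = 40.3/9.1 = 4.4286.

MAP = 4.3187; posterior mean = 4.4286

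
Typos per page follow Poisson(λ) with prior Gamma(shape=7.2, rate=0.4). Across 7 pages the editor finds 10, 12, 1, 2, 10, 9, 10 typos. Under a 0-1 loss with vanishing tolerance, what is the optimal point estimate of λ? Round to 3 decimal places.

8.135

Σ counts = 54. Posterior: Gamma(shape = 7.2+54 = 61.2, rate = 0.4+7 = 7.4).
Mode = (α−1)/β = 60.2/7.4 = 8.135.
Mean = α/β = 61.2/7.4 = 8.270.
This is the posterior mode — the MAP estimate.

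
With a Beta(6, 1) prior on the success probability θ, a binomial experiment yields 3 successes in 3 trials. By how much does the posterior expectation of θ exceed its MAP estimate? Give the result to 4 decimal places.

-0.1000

Posterior: Beta(6+3, 1+0) = Beta(9, 1).
Since β = 1 ≤ 1 and α > 1, the Beta density is monotone increasing on [0,1]; the mode is at 1.
Mean = 9/(9+1) = 0.9000.
Difference = 0.9000 − 1.0000 = -0.1000.
Mode > mean: the posterior has a left tail.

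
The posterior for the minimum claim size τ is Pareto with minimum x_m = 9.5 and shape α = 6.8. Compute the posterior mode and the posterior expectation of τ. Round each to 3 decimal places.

MAP = 9.500, posterior mean = 11.138

The Pareto density is strictly decreasing on [x_m, ∞), so the mode is x_m = 9.500.
Mean = α·x_m/(α−1) = 6.8·9.5/5.8 = 11.138.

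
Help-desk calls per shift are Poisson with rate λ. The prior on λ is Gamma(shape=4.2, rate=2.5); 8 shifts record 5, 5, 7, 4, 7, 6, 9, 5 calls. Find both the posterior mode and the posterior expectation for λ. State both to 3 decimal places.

Σ counts = 48. Posterior: Gamma(shape = 4.2+48 = 52.2, rate = 2.5+8 = 10.5).
Mode = (α−1)/β = 51.2/10.5 = 4.876.
Mean = α/β = 52.2/10.5 = 4.971.

posterior mode = 4.876, posterior expectation = 4.971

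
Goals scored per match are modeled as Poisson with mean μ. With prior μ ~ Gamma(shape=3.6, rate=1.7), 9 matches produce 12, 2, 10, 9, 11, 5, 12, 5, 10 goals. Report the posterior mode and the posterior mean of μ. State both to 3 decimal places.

Σ counts = 76. Posterior: Gamma(shape = 3.6+76 = 79.6, rate = 1.7+9 = 10.7).
Mode = (α−1)/β = 78.6/10.7 = 7.346.
Mean = α/β = 79.6/10.7 = 7.439.
Mean > mode: the posterior has a right tail.

MAP = 7.346; posterior mean = 7.439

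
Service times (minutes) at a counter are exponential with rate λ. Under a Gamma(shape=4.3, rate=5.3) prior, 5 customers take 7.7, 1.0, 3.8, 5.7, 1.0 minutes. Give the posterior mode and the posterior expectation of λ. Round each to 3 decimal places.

Σ times = 19.2. Posterior: Gamma(shape = 4.3+5 = 9.3, rate = 5.3+19.2 = 24.5).
Mode = (α−1)/β = 8.3/24.5 = 0.339.
Mean = α/β = 9.3/24.5 = 0.380.

posterior mode = 0.339, posterior expectation = 0.380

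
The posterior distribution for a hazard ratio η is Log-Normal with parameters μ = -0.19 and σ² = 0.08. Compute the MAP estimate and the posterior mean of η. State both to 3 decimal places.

Mode = exp(μ − σ²) = exp(-0.27) = 0.763.
Mean = exp(μ + σ²/2) = exp(-0.150) = 0.861.
Mean > mode: the posterior has a right tail.

MAP estimate = 0.763, posterior mean = 0.861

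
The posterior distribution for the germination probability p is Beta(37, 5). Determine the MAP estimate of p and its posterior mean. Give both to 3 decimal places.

Mode = (37−1)/(37+5−2) = 36/40 = 0.900.
Mean = 37/(37+5) = 37/42 = 0.881.

p_MAP = 0.900, E[p|data] = 0.881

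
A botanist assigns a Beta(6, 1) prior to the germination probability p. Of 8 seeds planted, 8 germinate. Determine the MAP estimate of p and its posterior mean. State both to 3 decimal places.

MAP: 1.000. Posterior mean: 0.933.

Posterior: Beta(6+8, 1+0) = Beta(14, 1).
Since β = 1 ≤ 1 and α > 1, the Beta density is monotone increasing on [0,1]; the mode is at 1.
Mean = 14/(14+1) = 0.933.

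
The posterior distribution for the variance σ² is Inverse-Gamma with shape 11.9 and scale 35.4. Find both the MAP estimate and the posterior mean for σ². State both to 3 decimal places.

MAP estimate = 2.744, posterior mean = 3.248

Mode = β/(α+1) = 35.4/12.9 = 2.744.
Mean = β/(α−1) = 35.4/10.9 = 3.248.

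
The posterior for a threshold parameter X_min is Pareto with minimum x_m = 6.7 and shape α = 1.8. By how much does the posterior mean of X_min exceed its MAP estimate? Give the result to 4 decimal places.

The Pareto density is strictly decreasing on [x_m, ∞), so the mode is x_m = 6.7000.
Mean = α·x_m/(α−1) = 1.8·6.7/0.8 = 15.0750.
Difference = 15.0750 − 6.7000 = 8.3750.

8.3750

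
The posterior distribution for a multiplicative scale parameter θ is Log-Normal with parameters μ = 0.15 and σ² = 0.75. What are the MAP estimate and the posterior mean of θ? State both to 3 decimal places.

θ_MAP = 0.549, E[θ|data] = 1.690

Mode = exp(μ − σ²) = exp(-0.60) = 0.549.
Mean = exp(μ + σ²/2) = exp(0.525) = 1.690.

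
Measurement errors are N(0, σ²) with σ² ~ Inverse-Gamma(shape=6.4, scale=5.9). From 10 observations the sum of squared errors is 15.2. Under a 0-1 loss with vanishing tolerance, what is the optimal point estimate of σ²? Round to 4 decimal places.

Posterior: Inverse-Gamma(shape = 6.4+10/2 = 11.4, scale = 5.9+15.2/2 = 13.5).
Mode = β/(α+1) = 13.5/12.4 = 1.0887.
Mean = β/(α−1) = 13.5/10.4 = 1.2981.
This is the posterior mode — the MAP estimate.

1.0887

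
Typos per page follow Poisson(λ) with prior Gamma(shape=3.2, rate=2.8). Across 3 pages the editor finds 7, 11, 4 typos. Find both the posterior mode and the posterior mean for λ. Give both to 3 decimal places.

Σ counts = 22. Posterior: Gamma(shape = 3.2+22 = 25.2, rate = 2.8+3 = 5.8).
Mode = (α−1)/β = 24.2/5.8 = 4.172.
Mean = α/β = 25.2/5.8 = 4.345.

posterior mode = 4.172, posterior mean = 4.345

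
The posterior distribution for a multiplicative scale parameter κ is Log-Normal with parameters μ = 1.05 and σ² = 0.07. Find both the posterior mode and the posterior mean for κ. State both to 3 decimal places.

MAP = 2.664; posterior mean = 2.959

Mode = exp(μ − σ²) = exp(0.98) = 2.664.
Mean = exp(μ + σ²/2) = exp(1.085) = 2.959.
Right-skewed posterior ⇒ mode < mean.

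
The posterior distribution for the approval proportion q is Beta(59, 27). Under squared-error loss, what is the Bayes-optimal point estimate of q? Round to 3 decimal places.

Mode = (59−1)/(59+27−2) = 58/84 = 0.690.
Mean = 59/(59+27) = 59/86 = 0.686.
Squared-error loss ⇒ the optimal estimator is the posterior mean.

0.686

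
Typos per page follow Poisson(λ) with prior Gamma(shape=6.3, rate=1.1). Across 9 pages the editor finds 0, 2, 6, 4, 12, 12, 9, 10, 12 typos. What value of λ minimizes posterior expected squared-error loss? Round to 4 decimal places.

Σ counts = 67. Posterior: Gamma(shape = 6.3+67 = 73.3, rate = 1.1+9 = 10.1).
Mode = (α−1)/β = 72.3/10.1 = 7.1584.
Mean = α/β = 73.3/10.1 = 7.2574.
Squared-error loss ⇒ the optimal estimator is the posterior mean.

7.2574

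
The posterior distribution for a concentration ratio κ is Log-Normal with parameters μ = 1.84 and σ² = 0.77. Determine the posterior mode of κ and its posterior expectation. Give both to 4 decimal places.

MAP = 2.9154, posterior mean = 9.2535

Mode = exp(μ − σ²) = exp(1.07) = 2.9154.
Mean = exp(μ + σ²/2) = exp(2.225) = 9.2535.
Mean > mode: the posterior has a right tail.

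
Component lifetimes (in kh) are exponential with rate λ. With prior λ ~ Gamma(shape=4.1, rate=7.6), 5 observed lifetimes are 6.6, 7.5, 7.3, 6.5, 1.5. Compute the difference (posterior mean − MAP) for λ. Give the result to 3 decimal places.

Σ times = 29.4. Posterior: Gamma(shape = 4.1+5 = 9.1, rate = 7.6+29.4 = 37.0).
Mode = (α−1)/β = 8.1/37.0 = 0.219.
Mean = α/β = 9.1/37.0 = 0.246.
Difference = 0.246 − 0.219 = 0.027.

0.027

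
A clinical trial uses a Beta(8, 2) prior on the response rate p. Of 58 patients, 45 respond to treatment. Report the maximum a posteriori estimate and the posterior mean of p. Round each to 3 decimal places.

MAP = 0.788, posterior mean = 0.779

Posterior: Beta(8+45, 2+13) = Beta(53, 15).
Mode = (53−1)/(53+15−2) = 52/66 = 0.788.
Mean = 53/(53+15) = 53/68 = 0.779.
Left-skewed posterior ⇒ mean < mode.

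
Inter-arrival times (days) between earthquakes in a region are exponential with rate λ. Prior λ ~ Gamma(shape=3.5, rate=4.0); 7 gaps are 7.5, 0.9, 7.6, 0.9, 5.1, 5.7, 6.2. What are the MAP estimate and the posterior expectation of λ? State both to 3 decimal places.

Σ times = 33.9. Posterior: Gamma(shape = 3.5+7 = 10.5, rate = 4.0+33.9 = 37.9).
Mode = (α−1)/β = 9.5/37.9 = 0.251.
Mean = α/β = 10.5/37.9 = 0.277.

MAP = 0.251, posterior mean = 0.277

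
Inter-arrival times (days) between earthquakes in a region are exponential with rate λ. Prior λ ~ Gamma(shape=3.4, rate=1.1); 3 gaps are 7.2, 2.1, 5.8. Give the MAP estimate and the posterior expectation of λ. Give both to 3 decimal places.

MAP estimate = 0.333, posterior expectation = 0.395

Σ times = 15.1. Posterior: Gamma(shape = 3.4+3 = 6.4, rate = 1.1+15.1 = 16.2).
Mode = (α−1)/β = 5.4/16.2 = 0.333.
Mean = α/β = 6.4/16.2 = 0.395.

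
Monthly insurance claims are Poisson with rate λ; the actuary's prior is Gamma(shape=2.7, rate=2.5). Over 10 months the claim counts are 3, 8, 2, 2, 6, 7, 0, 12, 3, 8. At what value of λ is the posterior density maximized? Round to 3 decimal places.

4.216

Σ counts = 51. Posterior: Gamma(shape = 2.7+51 = 53.7, rate = 2.5+10 = 12.5).
Mode = (α−1)/β = 52.7/12.5 = 4.216.
Mean = α/β = 53.7/12.5 = 4.296.
This is the posterior mode — the MAP estimate.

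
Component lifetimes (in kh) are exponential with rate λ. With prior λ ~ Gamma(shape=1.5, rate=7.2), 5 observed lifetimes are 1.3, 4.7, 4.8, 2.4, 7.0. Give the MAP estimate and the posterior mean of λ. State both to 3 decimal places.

Σ times = 20.2. Posterior: Gamma(shape = 1.5+5 = 6.5, rate = 7.2+20.2 = 27.4).
Mode = (α−1)/β = 5.5/27.4 = 0.201.
Mean = α/β = 6.5/27.4 = 0.237.

MAP = 0.201; posterior mean = 0.237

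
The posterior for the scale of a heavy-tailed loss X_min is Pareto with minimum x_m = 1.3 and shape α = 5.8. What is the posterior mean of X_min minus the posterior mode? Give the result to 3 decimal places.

The Pareto density is strictly decreasing on [x_m, ∞), so the mode is x_m = 1.300.
Mean = α·x_m/(α−1) = 5.8·1.3/4.8 = 1.571.
Difference = 1.571 − 1.300 = 0.271.
Right-skewed posterior ⇒ mode < mean.

0.271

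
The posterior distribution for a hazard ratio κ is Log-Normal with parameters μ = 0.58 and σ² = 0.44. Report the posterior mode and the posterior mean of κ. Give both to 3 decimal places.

MAP: 1.150. Posterior mean: 2.226.

Mode = exp(μ − σ²) = exp(0.14) = 1.150.
Mean = exp(μ + σ²/2) = exp(0.800) = 2.226.
Right-skewed posterior ⇒ mode < mean.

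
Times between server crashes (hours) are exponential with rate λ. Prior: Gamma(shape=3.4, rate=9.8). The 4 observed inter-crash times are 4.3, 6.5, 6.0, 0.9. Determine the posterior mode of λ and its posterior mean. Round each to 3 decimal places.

MAP = 0.233, posterior mean = 0.269

Σ times = 17.7. Posterior: Gamma(shape = 3.4+4 = 7.4, rate = 9.8+17.7 = 27.5).
Mode = (α−1)/β = 6.4/27.5 = 0.233.
Mean = α/β = 7.4/27.5 = 0.269.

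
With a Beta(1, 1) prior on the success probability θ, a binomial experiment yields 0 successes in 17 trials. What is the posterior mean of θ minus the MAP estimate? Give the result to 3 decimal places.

0.053

Posterior: Beta(1+0, 1+17) = Beta(1, 18).
Since α = 1 ≤ 1 and β > 1, the Beta density is monotone decreasing on [0,1]; the mode is at 0.
Mean = 1/(1+18) = 0.053.
Difference = 0.053 − 0.000 = 0.053.
The posterior is right-skewed, so the mean exceeds the mode.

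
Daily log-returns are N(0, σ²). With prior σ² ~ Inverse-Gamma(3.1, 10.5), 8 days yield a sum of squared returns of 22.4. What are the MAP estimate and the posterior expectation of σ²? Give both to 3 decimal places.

MAP: 2.679. Posterior mean: 3.557.

Posterior: Inverse-Gamma(shape = 3.1+8/2 = 7.1, scale = 10.5+22.4/2 = 21.7).
Mode = β/(α+1) = 21.7/8.1 = 2.679.
Mean = β/(α−1) = 21.7/6.1 = 3.557.
The mean is pulled above the mode by the posterior's right skew.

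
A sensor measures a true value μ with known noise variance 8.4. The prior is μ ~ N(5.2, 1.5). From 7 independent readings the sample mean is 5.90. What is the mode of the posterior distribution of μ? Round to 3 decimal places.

5.589

Posterior for μ is Normal. Precision-weighted mean: (1/1.5·5.2 + 7/8.4·5.90) / (1/1.5 + 7/8.4) = 5.589.
A Normal posterior is symmetric, so mode = mean.
This is the posterior mode — the MAP estimate.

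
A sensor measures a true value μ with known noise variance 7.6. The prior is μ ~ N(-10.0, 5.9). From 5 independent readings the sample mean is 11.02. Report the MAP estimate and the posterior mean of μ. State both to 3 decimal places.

MAP: 6.714. Posterior mean: 6.714.

Posterior for μ is Normal. Precision-weighted mean: (1/5.9·-10.0 + 5/7.6·11.02) / (1/5.9 + 5/7.6) = 6.714.
A Normal posterior is symmetric, so mode = mean.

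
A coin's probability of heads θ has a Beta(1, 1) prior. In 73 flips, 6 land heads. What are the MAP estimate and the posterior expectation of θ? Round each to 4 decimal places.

MAP estimate = 0.0822, posterior expectation = 0.0933

Posterior: Beta(1+6, 1+67) = Beta(7, 68).
Mode = (7−1)/(7+68−2) = 6/73 = 0.0822.
With a flat prior the MAP equals the MLE, 6/73.
Mean = 7/(7+68) = 7/75 = 0.0933.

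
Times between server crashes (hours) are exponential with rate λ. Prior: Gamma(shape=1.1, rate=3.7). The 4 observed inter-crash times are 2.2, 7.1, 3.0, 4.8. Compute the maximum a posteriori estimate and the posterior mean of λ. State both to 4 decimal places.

MAP = 0.1971, posterior mean = 0.2452

Σ times = 17.1. Posterior: Gamma(shape = 1.1+4 = 5.1, rate = 3.7+17.1 = 20.8).
Mode = (α−1)/β = 4.1/20.8 = 0.1971.
Mean = α/β = 5.1/20.8 = 0.2452.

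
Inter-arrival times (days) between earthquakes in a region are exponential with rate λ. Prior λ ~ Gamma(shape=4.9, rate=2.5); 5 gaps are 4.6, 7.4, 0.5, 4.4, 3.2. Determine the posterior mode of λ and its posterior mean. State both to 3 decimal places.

posterior mode = 0.394, posterior mean = 0.438

Σ times = 20.1. Posterior: Gamma(shape = 4.9+5 = 9.9, rate = 2.5+20.1 = 22.6).
Mode = (α−1)/β = 8.9/22.6 = 0.394.
Mean = α/β = 9.9/22.6 = 0.438.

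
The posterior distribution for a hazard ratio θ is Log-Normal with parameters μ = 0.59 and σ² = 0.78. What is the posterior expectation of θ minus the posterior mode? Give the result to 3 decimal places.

1.837

Mode = exp(μ − σ²) = exp(-0.19) = 0.827.
Mean = exp(μ + σ²/2) = exp(0.980) = 2.664.
Difference = 2.664 − 0.827 = 1.837.
Mean > mode: the posterior has a right tail.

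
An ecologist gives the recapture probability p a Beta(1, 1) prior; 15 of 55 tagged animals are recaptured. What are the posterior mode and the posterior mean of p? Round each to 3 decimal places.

Posterior: Beta(1+15, 1+40) = Beta(16, 41).
Mode = (16−1)/(16+41−2) = 15/55 = 0.273.
With a flat prior the MAP equals the MLE, 15/55.
Mean = 16/(16+41) = 16/57 = 0.281.

MAP = 0.273; posterior mean = 0.281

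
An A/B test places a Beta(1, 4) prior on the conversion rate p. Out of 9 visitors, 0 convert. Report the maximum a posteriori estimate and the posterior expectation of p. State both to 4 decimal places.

Posterior: Beta(1+0, 4+9) = Beta(1, 13).
Since α = 1 ≤ 1 and β > 1, the Beta density is monotone decreasing on [0,1]; the mode is at 0.
Mean = 1/(1+13) = 0.0714.

MAP = 0.0000; posterior mean = 0.0714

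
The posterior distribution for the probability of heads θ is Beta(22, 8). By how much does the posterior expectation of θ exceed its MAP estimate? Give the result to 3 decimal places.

-0.017

Mode = (22−1)/(22+8−2) = 21/28 = 0.750.
Mean = 22/(22+8) = 22/30 = 0.733.
Difference = 0.733 − 0.750 = -0.017.
Left-skewed posterior ⇒ mean < mode.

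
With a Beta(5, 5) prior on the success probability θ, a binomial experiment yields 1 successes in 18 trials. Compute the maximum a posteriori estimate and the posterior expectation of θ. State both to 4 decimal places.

MAP: 0.1923. Posterior mean: 0.2143.

Posterior: Beta(5+1, 5+17) = Beta(6, 22).
Mode = (6−1)/(6+22−2) = 5/26 = 0.1923.
Mean = 6/(6+22) = 6/28 = 0.2143.
The mean is pulled above the mode by the posterior's right skew.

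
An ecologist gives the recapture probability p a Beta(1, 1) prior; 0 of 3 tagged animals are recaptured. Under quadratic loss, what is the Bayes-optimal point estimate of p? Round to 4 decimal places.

0.2000

Posterior: Beta(1+0, 1+3) = Beta(1, 4).
Since α = 1 ≤ 1 and β > 1, the Beta density is monotone decreasing on [0,1]; the mode is at 0.
Mean = 1/(1+4) = 0.2000.
Quadratic loss ⇒ the optimal estimator is the posterior mean.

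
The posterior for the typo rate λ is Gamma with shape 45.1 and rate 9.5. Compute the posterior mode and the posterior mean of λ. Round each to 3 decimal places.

Mode = (α−1)/β = 44.1/9.5 = 4.642.
Mean = α/β = 45.1/9.5 = 4.747.

MAP = 4.642, posterior mean = 4.747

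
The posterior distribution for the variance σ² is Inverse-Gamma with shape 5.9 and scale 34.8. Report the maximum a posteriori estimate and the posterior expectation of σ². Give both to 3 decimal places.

Mode = β/(α+1) = 34.8/6.9 = 5.043.
Mean = β/(α−1) = 34.8/4.9 = 7.102.
Mean > mode: the posterior has a right tail.

σ²_MAP = 5.043, E[σ²|data] = 7.102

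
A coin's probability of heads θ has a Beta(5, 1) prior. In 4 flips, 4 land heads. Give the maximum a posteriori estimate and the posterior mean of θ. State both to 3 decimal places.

Posterior: Beta(5+4, 1+0) = Beta(9, 1).
Since β = 1 ≤ 1 and α > 1, the Beta density is monotone increasing on [0,1]; the mode is at 1.
Mean = 9/(9+1) = 0.900.

MAP = 1.000; posterior mean = 0.900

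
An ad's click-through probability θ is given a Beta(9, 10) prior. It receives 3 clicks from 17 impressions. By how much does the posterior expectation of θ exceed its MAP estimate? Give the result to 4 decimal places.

Posterior: Beta(9+3, 10+14) = Beta(12, 24).
Mode = (12−1)/(12+24−2) = 11/34 = 0.3235.
Mean = 12/(12+24) = 12/36 = 0.3333.
Difference = 0.3333 − 0.3235 = 0.0098.
Right-skewed posterior ⇒ mode < mean.

0.0098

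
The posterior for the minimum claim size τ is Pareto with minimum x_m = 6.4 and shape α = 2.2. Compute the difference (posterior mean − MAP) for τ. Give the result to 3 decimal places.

The Pareto density is strictly decreasing on [x_m, ∞), so the mode is x_m = 6.400.
Mean = α·x_m/(α−1) = 2.2·6.4/1.2 = 11.733.
Difference = 11.733 − 6.400 = 5.333.

5.333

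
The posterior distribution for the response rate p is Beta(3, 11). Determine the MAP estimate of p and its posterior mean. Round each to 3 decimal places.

Mode = (3−1)/(3+11−2) = 2/12 = 0.167.
Mean = 3/(3+11) = 3/14 = 0.214.
The mean is pulled above the mode by the posterior's right skew.

MAP = 0.167, posterior mean = 0.214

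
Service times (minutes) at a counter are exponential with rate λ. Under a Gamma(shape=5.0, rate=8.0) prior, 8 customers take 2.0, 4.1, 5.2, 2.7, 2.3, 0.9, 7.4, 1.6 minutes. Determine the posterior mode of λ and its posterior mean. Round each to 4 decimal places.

MAP = 0.3509, posterior mean = 0.3801

Σ times = 26.2. Posterior: Gamma(shape = 5.0+8 = 13.0, rate = 8.0+26.2 = 34.2).
Mode = (α−1)/β = 12.0/34.2 = 0.3509.
Mean = α/β = 13.0/34.2 = 0.3801.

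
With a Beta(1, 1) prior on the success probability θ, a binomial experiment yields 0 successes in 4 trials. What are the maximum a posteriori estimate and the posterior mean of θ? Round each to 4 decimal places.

Posterior: Beta(1+0, 1+4) = Beta(1, 5).
Since α = 1 ≤ 1 and β > 1, the Beta density is monotone decreasing on [0,1]; the mode is at 0.
Mean = 1/(1+5) = 0.1667.
Right-skewed posterior ⇒ mode < mean.

MAP: 0.0000. Posterior mean: 0.1667.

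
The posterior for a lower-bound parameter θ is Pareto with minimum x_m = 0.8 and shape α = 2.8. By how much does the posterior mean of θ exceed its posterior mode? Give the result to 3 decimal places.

The Pareto density is strictly decreasing on [x_m, ∞), so the mode is x_m = 0.800.
Mean = α·x_m/(α−1) = 2.8·0.8/1.8 = 1.244.
Difference = 1.244 − 0.800 = 0.444.
Mean > mode: the posterior has a right tail.

0.444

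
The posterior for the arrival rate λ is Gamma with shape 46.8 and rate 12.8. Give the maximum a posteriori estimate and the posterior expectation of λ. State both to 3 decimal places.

Mode = (α−1)/β = 45.8/12.8 = 3.578.
Mean = α/β = 46.8/12.8 = 3.656.

MAP = 3.578, posterior mean = 3.656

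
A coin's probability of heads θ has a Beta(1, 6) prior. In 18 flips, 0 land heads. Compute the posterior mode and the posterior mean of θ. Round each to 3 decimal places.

Posterior: Beta(1+0, 6+18) = Beta(1, 24).
Since α = 1 ≤ 1 and β > 1, the Beta density is monotone decreasing on [0,1]; the mode is at 0.
Mean = 1/(1+24) = 0.040.
The posterior is right-skewed, so the mean exceeds the mode.

posterior mode = 0.000, posterior mean = 0.040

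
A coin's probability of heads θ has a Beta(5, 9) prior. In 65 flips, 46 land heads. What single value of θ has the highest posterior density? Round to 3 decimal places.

0.649

Posterior: Beta(5+46, 9+19) = Beta(51, 28).
Mode = (51−1)/(51+28−2) = 50/77 = 0.649.
Mean = 51/(51+28) = 51/79 = 0.646.
This is the posterior mode — the MAP estimate.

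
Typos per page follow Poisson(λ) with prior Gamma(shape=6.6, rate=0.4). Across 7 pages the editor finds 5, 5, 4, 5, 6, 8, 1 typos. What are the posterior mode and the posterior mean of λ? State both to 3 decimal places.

MAP = 5.351; posterior mean = 5.486

Σ counts = 34. Posterior: Gamma(shape = 6.6+34 = 40.6, rate = 0.4+7 = 7.4).
Mode = (α−1)/β = 39.6/7.4 = 5.351.
Mean = α/β = 40.6/7.4 = 5.486.
The posterior is right-skewed, so the mean exceeds the mode.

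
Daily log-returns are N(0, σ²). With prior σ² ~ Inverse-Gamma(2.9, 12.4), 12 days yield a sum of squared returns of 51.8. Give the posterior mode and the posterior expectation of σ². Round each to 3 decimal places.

MAP = 3.869, posterior mean = 4.848

Posterior: Inverse-Gamma(shape = 2.9+12/2 = 8.9, scale = 12.4+51.8/2 = 38.3).
Mode = β/(α+1) = 38.3/9.9 = 3.869.
Mean = β/(α−1) = 38.3/7.9 = 4.848.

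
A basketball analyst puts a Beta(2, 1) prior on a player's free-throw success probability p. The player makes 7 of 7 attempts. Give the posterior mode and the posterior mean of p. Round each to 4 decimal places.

posterior mode = 1.0000, posterior mean = 0.9000

Posterior: Beta(2+7, 1+0) = Beta(9, 1).
Since β = 1 ≤ 1 and α > 1, the Beta density is monotone increasing on [0,1]; the mode is at 1.
Mean = 9/(9+1) = 0.9000.
Mode > mean: the posterior has a left tail.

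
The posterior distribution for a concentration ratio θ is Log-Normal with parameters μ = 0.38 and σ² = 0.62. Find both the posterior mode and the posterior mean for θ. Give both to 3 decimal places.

θ_MAP = 0.787, E[θ|data] = 1.994

Mode = exp(μ − σ²) = exp(-0.24) = 0.787.
Mean = exp(μ + σ²/2) = exp(0.690) = 1.994.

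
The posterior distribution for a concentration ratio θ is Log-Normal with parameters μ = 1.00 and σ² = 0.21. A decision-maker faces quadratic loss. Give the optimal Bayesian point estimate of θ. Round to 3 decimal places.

Mode = exp(μ − σ²) = exp(0.79) = 2.203.
Mean = exp(μ + σ²/2) = exp(1.105) = 3.019.
Quadratic loss ⇒ the optimal estimator is the posterior mean.

3.019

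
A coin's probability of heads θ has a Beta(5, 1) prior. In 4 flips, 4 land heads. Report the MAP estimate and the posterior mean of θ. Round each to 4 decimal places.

MAP: 1.0000. Posterior mean: 0.9000.

Posterior: Beta(5+4, 1+0) = Beta(9, 1).
Since β = 1 ≤ 1 and α > 1, the Beta density is monotone increasing on [0,1]; the mode is at 1.
Mean = 9/(9+1) = 0.9000.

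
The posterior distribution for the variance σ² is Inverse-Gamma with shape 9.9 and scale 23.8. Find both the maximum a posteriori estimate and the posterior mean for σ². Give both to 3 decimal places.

maximum a posteriori estimate = 2.183, posterior mean = 2.674

Mode = β/(α+1) = 23.8/10.9 = 2.183.
Mean = β/(α−1) = 23.8/8.9 = 2.674.
The posterior is right-skewed, so the mean exceeds the mode.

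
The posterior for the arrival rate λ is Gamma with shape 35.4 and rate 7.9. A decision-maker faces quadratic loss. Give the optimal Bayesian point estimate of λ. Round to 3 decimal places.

Mode = (α−1)/β = 34.4/7.9 = 4.354.
Mean = α/β = 35.4/7.9 = 4.481.
Quadratic loss ⇒ the optimal estimator is the posterior mean.

4.481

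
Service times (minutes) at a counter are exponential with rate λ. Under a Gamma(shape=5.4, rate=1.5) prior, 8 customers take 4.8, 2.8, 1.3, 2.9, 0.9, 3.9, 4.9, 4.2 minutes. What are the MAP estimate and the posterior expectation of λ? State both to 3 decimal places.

λ_MAP = 0.456, E[λ|data] = 0.493

Σ times = 25.7. Posterior: Gamma(shape = 5.4+8 = 13.4, rate = 1.5+25.7 = 27.2).
Mode = (α−1)/β = 12.4/27.2 = 0.456.
Mean = α/β = 13.4/27.2 = 0.493.
Right-skewed posterior ⇒ mode < mean.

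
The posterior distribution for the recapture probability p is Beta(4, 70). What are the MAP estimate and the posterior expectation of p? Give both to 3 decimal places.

MAP = 0.042; posterior mean = 0.054

Mode = (4−1)/(4+70−2) = 3/72 = 0.042.
Mean = 4/(4+70) = 4/74 = 0.054.
The posterior is right-skewed, so the mean exceeds the mode.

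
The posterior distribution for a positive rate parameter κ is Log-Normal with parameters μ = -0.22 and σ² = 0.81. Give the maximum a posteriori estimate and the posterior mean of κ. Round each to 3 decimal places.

MAP = 0.357, posterior mean = 1.203

Mode = exp(μ − σ²) = exp(-1.03) = 0.357.
Mean = exp(μ + σ²/2) = exp(0.185) = 1.203.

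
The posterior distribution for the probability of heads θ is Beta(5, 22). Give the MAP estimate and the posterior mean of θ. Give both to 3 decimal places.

Mode = (5−1)/(5+22−2) = 4/25 = 0.160.
Mean = 5/(5+22) = 5/27 = 0.185.
Right-skewed posterior ⇒ mode < mean.

MAP = 0.160, posterior mean = 0.185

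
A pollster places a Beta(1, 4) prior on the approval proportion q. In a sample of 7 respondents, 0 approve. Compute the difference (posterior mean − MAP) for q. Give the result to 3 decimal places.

0.083

Posterior: Beta(1+0, 4+7) = Beta(1, 11).
Since α = 1 ≤ 1 and β > 1, the Beta density is monotone decreasing on [0,1]; the mode is at 0.
Mean = 1/(1+11) = 0.083.
Difference = 0.083 − 0.000 = 0.083.
The posterior is right-skewed, so the mean exceeds the mode.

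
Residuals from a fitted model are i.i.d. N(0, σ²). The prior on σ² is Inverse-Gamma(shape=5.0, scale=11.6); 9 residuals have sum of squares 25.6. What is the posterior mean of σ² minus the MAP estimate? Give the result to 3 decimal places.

Posterior: Inverse-Gamma(shape = 5.0+9/2 = 9.5, scale = 11.6+25.6/2 = 24.4).
Mode = β/(α+1) = 24.4/10.5 = 2.324.
Mean = β/(α−1) = 24.4/8.5 = 2.871.
Difference = 2.871 − 2.324 = 0.547.
The posterior is right-skewed, so the mean exceeds the mode.

0.547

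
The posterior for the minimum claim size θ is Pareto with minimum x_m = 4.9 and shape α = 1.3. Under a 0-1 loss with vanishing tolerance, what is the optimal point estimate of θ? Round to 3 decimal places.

4.900

The Pareto density is strictly decreasing on [x_m, ∞), so the mode is x_m = 4.900.
Mean = α·x_m/(α−1) = 1.3·4.9/0.3 = 21.233.
This is the posterior mode — the MAP estimate.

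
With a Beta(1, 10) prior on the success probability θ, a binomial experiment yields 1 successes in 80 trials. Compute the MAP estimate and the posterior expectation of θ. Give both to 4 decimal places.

MAP: 0.0112. Posterior mean: 0.0220.

Posterior: Beta(1+1, 10+79) = Beta(2, 89).
Mode = (2−1)/(2+89−2) = 1/89 = 0.0112.
Mean = 2/(2+89) = 2/91 = 0.0220.
The posterior is right-skewed, so the mean exceeds the mode.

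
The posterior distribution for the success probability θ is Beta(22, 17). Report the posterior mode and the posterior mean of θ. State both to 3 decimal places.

θ_MAP = 0.568, E[θ|data] = 0.564

Mode = (22−1)/(22+17−2) = 21/37 = 0.568.
Mean = 22/(22+17) = 22/39 = 0.564.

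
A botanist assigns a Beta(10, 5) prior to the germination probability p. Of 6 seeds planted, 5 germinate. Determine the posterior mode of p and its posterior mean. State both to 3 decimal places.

Posterior: Beta(10+5, 5+1) = Beta(15, 6).
Mode = (15−1)/(15+6−2) = 14/19 = 0.737.
Mean = 15/(15+6) = 15/21 = 0.714.
Left-skewed posterior ⇒ mean < mode.

p_MAP = 0.737, E[p|data] = 0.714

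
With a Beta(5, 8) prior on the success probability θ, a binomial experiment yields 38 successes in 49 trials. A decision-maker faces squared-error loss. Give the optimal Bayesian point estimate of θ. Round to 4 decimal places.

Posterior: Beta(5+38, 8+11) = Beta(43, 19).
Mode = (43−1)/(43+19−2) = 42/60 = 0.7000.
Mean = 43/(43+19) = 43/62 = 0.6935.
Squared-error loss ⇒ the optimal estimator is the posterior mean.

0.6935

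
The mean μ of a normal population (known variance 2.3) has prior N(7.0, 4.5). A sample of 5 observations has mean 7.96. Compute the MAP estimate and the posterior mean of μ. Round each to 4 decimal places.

Posterior for μ is Normal. Precision-weighted mean: (1/4.5·7.0 + 5/2.3·7.96) / (1/4.5 + 5/2.3) = 7.8710.
A Normal posterior is symmetric, so mode = mean.

MAP estimate = 7.8710, posterior mean = 7.8710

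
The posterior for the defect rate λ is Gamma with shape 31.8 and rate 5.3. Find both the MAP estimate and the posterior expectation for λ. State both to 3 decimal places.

Mode = (α−1)/β = 30.8/5.3 = 5.811.
Mean = α/β = 31.8/5.3 = 6.000.
The posterior is right-skewed, so the mean exceeds the mode.

λ_MAP = 5.811, E[λ|data] = 6.000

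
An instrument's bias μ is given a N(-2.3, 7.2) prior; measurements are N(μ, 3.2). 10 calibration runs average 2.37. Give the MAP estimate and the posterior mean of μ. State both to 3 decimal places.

μ_MAP = 2.171, E[μ|data] = 2.171

Posterior for μ is Normal. Precision-weighted mean: (1/7.2·-2.3 + 10/3.2·2.37) / (1/7.2 + 10/3.2) = 2.171.
A Normal posterior is symmetric, so mode = mean.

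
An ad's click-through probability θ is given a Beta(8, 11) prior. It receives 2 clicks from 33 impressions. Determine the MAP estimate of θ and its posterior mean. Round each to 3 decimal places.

θ_MAP = 0.180, E[θ|data] = 0.192

Posterior: Beta(8+2, 11+31) = Beta(10, 42).
Mode = (10−1)/(10+42−2) = 9/50 = 0.180.
Mean = 10/(10+42) = 10/52 = 0.192.
Right-skewed posterior ⇒ mode < mean.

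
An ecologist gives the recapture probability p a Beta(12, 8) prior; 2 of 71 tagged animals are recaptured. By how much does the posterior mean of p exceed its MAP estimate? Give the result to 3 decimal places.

Posterior: Beta(12+2, 8+69) = Beta(14, 77).
Mode = (14−1)/(14+77−2) = 13/89 = 0.146.
Mean = 14/(14+77) = 14/91 = 0.154.
Difference = 0.154 − 0.146 = 0.008.

0.008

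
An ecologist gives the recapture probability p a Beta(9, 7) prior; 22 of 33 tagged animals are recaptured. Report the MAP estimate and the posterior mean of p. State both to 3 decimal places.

Posterior: Beta(9+22, 7+11) = Beta(31, 18).
Mode = (31−1)/(31+18−2) = 30/47 = 0.638.
Mean = 31/(31+18) = 31/49 = 0.633.

p_MAP = 0.638, E[p|data] = 0.633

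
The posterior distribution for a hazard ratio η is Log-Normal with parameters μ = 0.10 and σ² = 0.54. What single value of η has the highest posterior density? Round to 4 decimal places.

0.6440

Mode = exp(μ − σ²) = exp(-0.44) = 0.6440.
Mean = exp(μ + σ²/2) = exp(0.370) = 1.4477.
This is the posterior mode — the MAP estimate.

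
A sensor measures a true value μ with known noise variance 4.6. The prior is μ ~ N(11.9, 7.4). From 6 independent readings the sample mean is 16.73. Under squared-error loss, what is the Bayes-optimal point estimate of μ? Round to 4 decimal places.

16.2766

Posterior for μ is Normal. Precision-weighted mean: (1/7.4·11.9 + 6/4.6·16.73) / (1/7.4 + 6/4.6) = 16.2766.
A Normal posterior is symmetric, so mode = mean.
Squared-error loss ⇒ the optimal estimator is the posterior mean.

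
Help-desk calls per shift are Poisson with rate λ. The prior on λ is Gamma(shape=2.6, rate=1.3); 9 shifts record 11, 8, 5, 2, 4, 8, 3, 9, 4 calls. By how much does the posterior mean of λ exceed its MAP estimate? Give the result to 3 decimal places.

0.097

Σ counts = 54. Posterior: Gamma(shape = 2.6+54 = 56.6, rate = 1.3+9 = 10.3).
Mode = (α−1)/β = 55.6/10.3 = 5.398.
Mean = α/β = 56.6/10.3 = 5.495.
Difference = 5.495 − 5.398 = 0.097.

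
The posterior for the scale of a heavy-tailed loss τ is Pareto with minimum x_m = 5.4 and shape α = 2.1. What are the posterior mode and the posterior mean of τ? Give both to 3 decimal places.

MAP = 5.400, posterior mean = 10.309

The Pareto density is strictly decreasing on [x_m, ∞), so the mode is x_m = 5.400.
Mean = α·x_m/(α−1) = 2.1·5.4/1.1 = 10.309.
The mean is pulled above the mode by the posterior's right skew.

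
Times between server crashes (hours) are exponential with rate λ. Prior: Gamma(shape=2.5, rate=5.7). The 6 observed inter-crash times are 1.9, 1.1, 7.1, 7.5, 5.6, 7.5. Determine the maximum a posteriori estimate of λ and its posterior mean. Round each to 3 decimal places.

Σ times = 30.7. Posterior: Gamma(shape = 2.5+6 = 8.5, rate = 5.7+30.7 = 36.4).
Mode = (α−1)/β = 7.5/36.4 = 0.206.
Mean = α/β = 8.5/36.4 = 0.234.

MAP = 0.206; posterior mean = 0.234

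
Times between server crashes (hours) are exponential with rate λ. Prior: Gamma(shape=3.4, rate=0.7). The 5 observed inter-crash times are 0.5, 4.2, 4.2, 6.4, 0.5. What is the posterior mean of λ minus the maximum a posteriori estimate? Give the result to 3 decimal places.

0.061

Σ times = 15.8. Posterior: Gamma(shape = 3.4+5 = 8.4, rate = 0.7+15.8 = 16.5).
Mode = (α−1)/β = 7.4/16.5 = 0.448.
Mean = α/β = 8.4/16.5 = 0.509.
Difference = 0.509 − 0.448 = 0.061.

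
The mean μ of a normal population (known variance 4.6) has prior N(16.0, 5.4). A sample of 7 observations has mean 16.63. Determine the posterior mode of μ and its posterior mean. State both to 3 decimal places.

MAP = 16.562; posterior mean = 16.562

Posterior for μ is Normal. Precision-weighted mean: (1/5.4·16.0 + 7/4.6·16.63) / (1/5.4 + 7/4.6) = 16.562.
A Normal posterior is symmetric, so mode = mean.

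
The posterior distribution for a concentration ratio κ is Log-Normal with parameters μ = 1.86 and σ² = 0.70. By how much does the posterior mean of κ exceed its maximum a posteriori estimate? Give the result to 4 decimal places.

Mode = exp(μ − σ²) = exp(1.16) = 3.1899.
Mean = exp(μ + σ²/2) = exp(2.210) = 9.1157.
Difference = 9.1157 − 3.1899 = 5.9258.

5.9258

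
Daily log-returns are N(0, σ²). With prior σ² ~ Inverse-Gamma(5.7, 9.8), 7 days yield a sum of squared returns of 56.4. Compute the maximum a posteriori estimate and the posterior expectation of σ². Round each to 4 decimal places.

σ²_MAP = 3.7255, E[σ²|data] = 4.6341

Posterior: Inverse-Gamma(shape = 5.7+7/2 = 9.2, scale = 9.8+56.4/2 = 38.0).
Mode = β/(α+1) = 38.0/10.2 = 3.7255.
Mean = β/(α−1) = 38.0/8.2 = 4.6341.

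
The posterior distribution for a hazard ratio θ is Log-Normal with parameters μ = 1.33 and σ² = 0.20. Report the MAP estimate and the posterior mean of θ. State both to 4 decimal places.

MAP estimate = 3.0957, posterior mean = 4.1787

Mode = exp(μ − σ²) = exp(1.13) = 3.0957.
Mean = exp(μ + σ²/2) = exp(1.430) = 4.1787.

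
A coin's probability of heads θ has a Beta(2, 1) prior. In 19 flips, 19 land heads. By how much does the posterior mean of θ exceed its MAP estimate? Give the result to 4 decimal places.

-0.0455

Posterior: Beta(2+19, 1+0) = Beta(21, 1).
Since β = 1 ≤ 1 and α > 1, the Beta density is monotone increasing on [0,1]; the mode is at 1.
Mean = 21/(21+1) = 0.9545.
Difference = 0.9545 − 1.0000 = -0.0455.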